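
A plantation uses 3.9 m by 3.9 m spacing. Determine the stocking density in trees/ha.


N = 10000 / 3.9^2 = 10000 / 15.21 = 657.462 ≈ 657 trees/ha

657 trees/ha


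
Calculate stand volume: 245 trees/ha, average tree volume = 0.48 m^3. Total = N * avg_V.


V_stand = 245 * 0.48 = 117.6 m^3/ha

117.6 m^3/ha


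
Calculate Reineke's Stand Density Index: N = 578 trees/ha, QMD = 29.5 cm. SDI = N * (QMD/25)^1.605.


QMD/25 = 29.5/25 = 1.18
(1.18)^1.605 = exp(1.605 * ln(1.18)) = exp(1.605 * 0.165514) = exp(0.265650) = 1.30428
SDI = 578 * 1.30428 = 753.874 ≈ 754

754


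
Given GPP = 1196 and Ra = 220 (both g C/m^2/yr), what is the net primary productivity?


NPP = GPP - Ra = 1196 - 220 = 976 g C/m^2/yr

976 g C/m^2/yr


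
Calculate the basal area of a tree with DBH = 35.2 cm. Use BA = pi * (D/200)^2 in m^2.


D/200 = 35.2/200 = 0.176 m
(D/200)^2 = 0.176^2 = 0.030976
BA = 3.141593 * 0.030976 = 0.0973140 ≈ 0.0973 m^2

0.0973 m^2


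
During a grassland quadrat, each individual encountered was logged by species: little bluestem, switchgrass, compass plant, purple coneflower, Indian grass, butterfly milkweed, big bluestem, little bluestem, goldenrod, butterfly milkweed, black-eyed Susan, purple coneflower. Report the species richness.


Total individuals logged = 12
Distinct species (count of individuals): little bluestem (2), switchgrass (1), compass plant (1), purple coneflower (2), Indian grass (1), butterfly milkweed (2), big bluestem (1), goldenrod (1), black-eyed Susan (1)
Species richness = number of distinct species = 9

9


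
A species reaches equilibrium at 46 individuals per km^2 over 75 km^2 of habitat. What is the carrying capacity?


K = 46 * 75 = 3450 individuals

3450 individuals


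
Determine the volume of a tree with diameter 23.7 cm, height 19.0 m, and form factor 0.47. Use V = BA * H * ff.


(D/200)^2 = (23.7/200)^2 = 0.1185^2 = 0.01404225
BA = 3.141593 * 0.01404225 = 0.0441150 m^2
V = 0.0441150 * 19.0 * 0.47 = 0.393947 ≈ 0.394 m^3

0.394 m^3


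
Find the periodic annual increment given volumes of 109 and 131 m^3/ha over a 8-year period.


PAI = (V2 - V1) / period = (131 - 109) / 8 = 22 / 8 = 2.75 m^3/ha/yr

2.75 m^3/ha/yr


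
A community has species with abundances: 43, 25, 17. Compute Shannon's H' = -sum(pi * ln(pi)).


Total N = 43 + 25 + 17 = 85
Per-species terms:
  p = 43/85 = 0.505882; ln(p) = -0.681452; p*ln(p) = 0.505882 * (-0.681452) = -0.344734
  p = 25/85 = 0.294118; ln(p) = -1.223774; p*ln(p) = 0.294118 * (-1.223774) = -0.359934
  p = 17/85 = 0.200000; ln(p) = -1.609438; p*ln(p) = 0.200000 * (-1.609438) = -0.321888
sum(p*ln(p)) = (-0.344734) + (-0.359934) + (-0.321888) = -1.026556
H' = -(-1.026556) = 1.026556 ≈ 1.0266

1.0266


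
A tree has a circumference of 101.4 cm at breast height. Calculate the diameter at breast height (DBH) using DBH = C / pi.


DBH = C / pi = 101.4 / 3.141593 = 32.2766 ≈ 32.28 cm

32.28 cm


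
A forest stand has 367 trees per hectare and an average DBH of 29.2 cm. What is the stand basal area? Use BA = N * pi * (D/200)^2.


(D/200)^2 = (29.2/200)^2 = 0.146^2 = 0.021316
Individual BA = 3.141593 * 0.021316 = 0.0669662 m^2
Stand BA = 367 * 0.0669662 = 24.5766 ≈ 24.58 m^2/ha

24.58 m^2/ha


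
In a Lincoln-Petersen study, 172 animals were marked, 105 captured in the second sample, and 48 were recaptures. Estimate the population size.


N = M * C / R = 172 * 105 / 48 = 18060 / 48 = 376.25 ≈ 376

376 individuals


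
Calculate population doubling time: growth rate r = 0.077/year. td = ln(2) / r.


td = ln(2) / 0.077 = 0.693147 / 0.077 = 9.00191 ≈ 9.0 years

9.0 years


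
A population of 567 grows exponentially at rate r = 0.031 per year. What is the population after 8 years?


r*t = 0.031 * 8 = 0.248
exp(0.248) = 1.28146
N = 567 * 1.28146 = 726.588 ≈ 727

727


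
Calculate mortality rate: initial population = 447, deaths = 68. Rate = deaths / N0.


Mortality rate = 68 / 447 = 0.152125 ≈ 0.1521

0.1521


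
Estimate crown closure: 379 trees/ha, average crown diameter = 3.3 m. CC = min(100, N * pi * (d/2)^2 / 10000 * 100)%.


(d/2)^2 = (3.3/2)^2 = 1.65^2 = 2.7225
Crown area = 3.141593 * 2.7225 = 8.55299 m^2
N * area / 10000 * 100 = 379 * 8.55299 / 10000 * 100 = 32.4158
CC = min(100, 32.4158) = 32.4158 ≈ 32.4%

32.4%


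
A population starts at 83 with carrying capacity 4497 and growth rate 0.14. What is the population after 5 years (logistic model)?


(K - N0)/N0 = (4497 - 83)/83 = 4414/83 = 53.1807
r*t = 0.14 * 5 = 0.7; exp(-0.7) = 0.496585
53.1807 * 0.496585 = 26.4087
1 + 26.4087 = 27.4087
N = 4497 / 27.4087 = 164.072 ≈ 164

164


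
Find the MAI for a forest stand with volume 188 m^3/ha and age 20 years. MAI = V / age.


MAI = 188 / 20 = 9.40 m^3/ha/yr

9.40 m^3/ha/yr


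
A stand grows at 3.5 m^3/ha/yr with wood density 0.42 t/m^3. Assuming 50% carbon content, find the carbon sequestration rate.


C = 3.5 * 0.42 * 0.5 = 0.735 ≈ 0.74 t C/ha/yr

0.74 t C/ha/yr


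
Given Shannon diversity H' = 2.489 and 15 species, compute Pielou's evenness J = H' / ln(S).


ln(15) = 2.70805
J = H' / ln(S) = 2.489 / 2.70805 = 0.919112 ≈ 0.9191

0.9191


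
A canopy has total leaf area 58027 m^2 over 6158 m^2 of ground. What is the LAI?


LAI = 58027 / 6158 = 9.4230 ≈ 9.42

9.42


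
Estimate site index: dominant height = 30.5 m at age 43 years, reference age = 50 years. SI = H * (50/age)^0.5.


50/43 = 1.16279
(1.16279)^0.5 = 1.07833
SI = 30.5 * 1.07833 = 32.8891 ≈ 32.9 m

32.9 m


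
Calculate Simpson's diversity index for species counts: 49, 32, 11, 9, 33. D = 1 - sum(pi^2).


Total N = 49 + 32 + 11 + 9 + 33 = 134
Per-species terms:
  p = 49/134 = 0.365672; p^2 = 0.365672^2 = 0.133716
  p = 32/134 = 0.238806; p^2 = 0.238806^2 = 0.057028
  p = 11/134 = 0.082090; p^2 = 0.082090^2 = 0.006739
  p = 9/134 = 0.067164; p^2 = 0.067164^2 = 0.004511
  p = 33/134 = 0.246269; p^2 = 0.246269^2 = 0.060648
sum(p^2) = 0.133716 + 0.057028 + 0.006739 + 0.004511 + 0.060648 = 0.262642
D = 1 - 0.262642 = 0.737358 ≈ 0.7374

0.7374


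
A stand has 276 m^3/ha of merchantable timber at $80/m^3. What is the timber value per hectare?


Value = 276 * 80 = $22080/ha

$22080/ha


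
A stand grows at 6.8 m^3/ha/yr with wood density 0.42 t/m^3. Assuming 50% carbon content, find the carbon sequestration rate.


C = 6.8 * 0.42 * 0.5 = 1.428 ≈ 1.43 t C/ha/yr

1.43 t C/ha/yr


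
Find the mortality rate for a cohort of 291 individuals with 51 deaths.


Mortality rate = 51 / 291 = 0.175258 ≈ 0.1753

0.1753


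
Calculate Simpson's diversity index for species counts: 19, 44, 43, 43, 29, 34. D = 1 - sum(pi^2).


Total N = 19 + 44 + 43 + 43 + 29 + 34 = 212
Per-species terms:
  p = 19/212 = 0.089623; p^2 = 0.089623^2 = 0.008032
  p = 44/212 = 0.207547; p^2 = 0.207547^2 = 0.043076
  p = 43/212 = 0.202830; p^2 = 0.202830^2 = 0.041140
  p = 43/212 = 0.202830; p^2 = 0.202830^2 = 0.041140
  p = 29/212 = 0.136792; p^2 = 0.136792^2 = 0.018712
  p = 34/212 = 0.160377; p^2 = 0.160377^2 = 0.025721
sum(p^2) = 0.008032 + 0.043076 + 0.041140 + 0.041140 + 0.018712 + 0.025721 = 0.177821
D = 1 - 0.177821 = 0.822179 ≈ 0.8222

0.8222


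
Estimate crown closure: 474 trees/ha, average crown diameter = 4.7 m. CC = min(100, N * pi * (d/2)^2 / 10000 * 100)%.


(d/2)^2 = (4.7/2)^2 = 2.35^2 = 5.5225
Crown area = 3.141593 * 5.5225 = 17.3494 m^2
N * area / 10000 * 100 = 474 * 17.3494 / 10000 * 100 = 82.2362
CC = min(100, 82.2362) = 82.2362 ≈ 82.2%

82.2%


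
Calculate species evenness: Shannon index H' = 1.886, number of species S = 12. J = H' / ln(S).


ln(12) = 2.48491
J = H' / ln(S) = 1.886 / 2.48491 = 0.758981 ≈ 0.7590

0.7590


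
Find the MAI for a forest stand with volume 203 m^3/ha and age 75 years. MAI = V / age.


MAI = 203 / 75 = 2.7067 ≈ 2.71 m^3/ha/yr

2.71 m^3/ha/yr


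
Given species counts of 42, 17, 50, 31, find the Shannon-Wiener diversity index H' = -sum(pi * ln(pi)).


Total N = 42 + 17 + 50 + 31 = 140
Per-species terms:
  p = 42/140 = 0.300000; ln(p) = -1.203973; p*ln(p) = 0.300000 * (-1.203973) = -0.361192
  p = 17/140 = 0.121429; ln(p) = -2.108426; p*ln(p) = 0.121429 * (-2.108426) = -0.256024
  p = 50/140 = 0.357143; ln(p) = -1.029619; p*ln(p) = 0.357143 * (-1.029619) = -0.367721
  p = 31/140 = 0.221429; ln(p) = -1.507653; p*ln(p) = 0.221429 * (-1.507653) = -0.333838
sum(p*ln(p)) = (-0.361192) + (-0.256024) + (-0.367721) + (-0.333838) = -1.318775
H' = -(-1.318775) = 1.318775 ≈ 1.3188

1.3188


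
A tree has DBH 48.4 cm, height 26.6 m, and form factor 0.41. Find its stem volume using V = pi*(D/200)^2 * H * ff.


(D/200)^2 = (48.4/200)^2 = 0.242^2 = 0.058564
BA = 3.141593 * 0.058564 = 0.183984 m^2
V = 0.183984 * 26.6 * 0.41 = 2.00653 ≈ 2.007 m^3

2.007 m^3


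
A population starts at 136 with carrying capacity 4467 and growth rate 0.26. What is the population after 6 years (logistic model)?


(K - N0)/N0 = (4467 - 136)/136 = 4331/136 = 31.8456
r*t = 0.26 * 6 = 1.56; exp(-1.56) = 0.210136
31.8456 * 0.210136 = 6.69191
1 + 6.69191 = 7.69191
N = 4467 / 7.69191 = 580.740 ≈ 581

581


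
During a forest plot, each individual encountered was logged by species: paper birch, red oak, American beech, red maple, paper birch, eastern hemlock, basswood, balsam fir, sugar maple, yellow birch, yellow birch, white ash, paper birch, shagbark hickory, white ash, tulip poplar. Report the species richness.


Total individuals logged = 16
Distinct species (count of individuals): paper birch (3), red oak (1), American beech (1), red maple (1), eastern hemlock (1), basswood (1), balsam fir (1), sugar maple (1), yellow birch (2), white ash (2), shagbark hickory (1), tulip poplar (1)
Species richness = number of distinct species = 12

12


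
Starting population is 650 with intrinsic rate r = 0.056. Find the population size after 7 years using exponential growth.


r*t = 0.056 * 7 = 0.392
exp(0.392) = 1.47994
N = 650 * 1.47994 = 961.961 ≈ 962

962


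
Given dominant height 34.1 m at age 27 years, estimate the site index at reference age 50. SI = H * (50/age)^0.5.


50/27 = 1.85185
(1.85185)^0.5 = 1.36083
SI = 34.1 * 1.36083 = 46.4043 ≈ 46.4 m

46.4 m


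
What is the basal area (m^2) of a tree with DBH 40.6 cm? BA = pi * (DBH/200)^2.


D/200 = 40.6/200 = 0.203 m
(D/200)^2 = 0.203^2 = 0.041209
BA = 3.141593 * 0.041209 = 0.129462 ≈ 0.1295 m^2

0.1295 m^2


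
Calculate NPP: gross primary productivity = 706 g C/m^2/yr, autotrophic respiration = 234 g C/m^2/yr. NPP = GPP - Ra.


NPP = GPP - Ra = 706 - 234 = 472 g C/m^2/yr

472 g C/m^2/yr


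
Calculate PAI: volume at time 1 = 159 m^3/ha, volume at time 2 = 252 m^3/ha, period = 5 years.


PAI = (V2 - V1) / period = (252 - 159) / 5 = 93 / 5 = 18.60 m^3/ha/yr

18.60 m^3/ha/yr


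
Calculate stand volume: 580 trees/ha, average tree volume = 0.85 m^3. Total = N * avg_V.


V_stand = 580 * 0.85 = 493.0 m^3/ha

493.0 m^3/ha


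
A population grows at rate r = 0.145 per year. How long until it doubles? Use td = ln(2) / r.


td = ln(2) / 0.145 = 0.693147 / 0.145 = 4.78032 ≈ 4.8 years

4.8 years


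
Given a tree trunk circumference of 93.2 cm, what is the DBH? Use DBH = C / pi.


DBH = C / pi = 93.2 / 3.141593 = 29.6665 ≈ 29.67 cm

29.67 cm


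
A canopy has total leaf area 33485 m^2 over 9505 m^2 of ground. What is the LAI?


LAI = 33485 / 9505 = 3.5229 ≈ 3.52

3.52


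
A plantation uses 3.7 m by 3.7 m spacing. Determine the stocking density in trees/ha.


N = 10000 / 3.7^2 = 10000 / 13.69 = 730.460 ≈ 730 trees/ha

730 trees/ha


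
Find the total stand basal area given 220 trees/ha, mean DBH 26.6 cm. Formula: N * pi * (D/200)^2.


(D/200)^2 = (26.6/200)^2 = 0.133^2 = 0.017689
Individual BA = 3.141593 * 0.017689 = 0.0555716 m^2
Stand BA = 220 * 0.0555716 = 12.2258 ≈ 12.23 m^2/ha

12.23 m^2/ha


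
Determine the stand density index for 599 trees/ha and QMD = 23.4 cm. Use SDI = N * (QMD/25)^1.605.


QMD/25 = 23.4/25 = 0.936
(0.936)^1.605 = exp(1.605 * ln(0.936)) = exp(1.605 * (-0.0661398)) = exp(-0.106154) = 0.899286
SDI = 599 * 0.899286 = 538.672 ≈ 539

539


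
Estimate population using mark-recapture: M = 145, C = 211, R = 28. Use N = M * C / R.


N = M * C / R = 145 * 211 / 28 = 30595 / 28 = 1092.68 ≈ 1093

1093 individuals


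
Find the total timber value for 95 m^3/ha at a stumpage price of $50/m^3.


Value = 95 * 50 = $4750/ha

$4750/ha


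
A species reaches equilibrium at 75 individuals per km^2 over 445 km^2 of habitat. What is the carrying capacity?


K = 75 * 445 = 33375 individuals

33375 individuals


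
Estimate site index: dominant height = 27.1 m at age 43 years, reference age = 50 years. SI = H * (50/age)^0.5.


50/43 = 1.16279
(1.16279)^0.5 = 1.07833
SI = 27.1 * 1.07833 = 29.2227 ≈ 29.2 m

29.2 m


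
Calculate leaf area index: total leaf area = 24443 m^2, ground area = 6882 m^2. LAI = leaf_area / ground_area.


LAI = 24443 / 6882 = 3.5517 ≈ 3.55

3.55


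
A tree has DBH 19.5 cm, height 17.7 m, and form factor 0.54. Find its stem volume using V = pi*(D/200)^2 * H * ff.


(D/200)^2 = (19.5/200)^2 = 0.0975^2 = 0.00950625
BA = 3.141593 * 0.00950625 = 0.0298648 m^2
V = 0.0298648 * 17.7 * 0.54 = 0.285448 ≈ 0.285 m^3

0.285 m^3


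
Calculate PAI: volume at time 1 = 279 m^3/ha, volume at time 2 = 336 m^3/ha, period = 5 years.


PAI = (V2 - V1) / period = (336 - 279) / 5 = 57 / 5 = 11.40 m^3/ha/yr

11.40 m^3/ha/yr


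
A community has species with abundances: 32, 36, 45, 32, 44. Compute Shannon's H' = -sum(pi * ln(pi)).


Total N = 32 + 36 + 45 + 32 + 44 = 189
Per-species terms:
  p = 32/189 = 0.169312; ln(p) = -1.776012; p*ln(p) = 0.169312 * (-1.776012) = -0.300700
  p = 36/189 = 0.190476; ln(p) = -1.658229; p*ln(p) = 0.190476 * (-1.658229) = -0.315853
  p = 45/189 = 0.238095; ln(p) = -1.435086; p*ln(p) = 0.238095 * (-1.435086) = -0.341687
  p = 32/189 = 0.169312; ln(p) = -1.776012; p*ln(p) = 0.169312 * (-1.776012) = -0.300700
  p = 44/189 = 0.232804; ln(p) = -1.457558; p*ln(p) = 0.232804 * (-1.457558) = -0.339325
sum(p*ln(p)) = (-0.300700) + (-0.315853) + (-0.341687) + (-0.300700) + (-0.339325) = -1.598265
H' = -(-1.598265) = 1.598265 ≈ 1.5983

1.5983


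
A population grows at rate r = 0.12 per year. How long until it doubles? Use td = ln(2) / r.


td = ln(2) / 0.12 = 0.693147 / 0.12 = 5.77623 ≈ 5.8 years

5.8 years


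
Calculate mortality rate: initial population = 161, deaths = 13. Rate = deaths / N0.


Mortality rate = 13 / 161 = 0.080745 ≈ 0.0807

0.0807


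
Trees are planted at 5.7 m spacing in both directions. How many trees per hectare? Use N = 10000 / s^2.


N = 10000 / 5.7^2 = 10000 / 32.49 = 307.787 ≈ 308 trees/ha

308 trees/ha


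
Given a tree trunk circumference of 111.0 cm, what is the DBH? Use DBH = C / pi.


DBH = C / pi = 111.0 / 3.141593 = 35.3324 ≈ 35.33 cm

35.33 cm


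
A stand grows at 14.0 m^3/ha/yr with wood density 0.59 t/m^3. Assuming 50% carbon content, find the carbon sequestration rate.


C = 14.0 * 0.59 * 0.5 = 4.13 t C/ha/yr

4.13 t C/ha/yr


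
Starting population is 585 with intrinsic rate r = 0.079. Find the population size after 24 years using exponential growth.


r*t = 0.079 * 24 = 1.896
exp(1.896) = 6.65920
N = 585 * 6.65920 = 3895.63 ≈ 3896

3896


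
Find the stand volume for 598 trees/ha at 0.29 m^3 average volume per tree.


V_stand = 598 * 0.29 = 173.42 ≈ 173.4 m^3/ha

173.4 m^3/ha


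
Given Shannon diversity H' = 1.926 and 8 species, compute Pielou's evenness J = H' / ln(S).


ln(8) = 2.07944
J = H' / ln(S) = 1.926 / 2.07944 = 0.926211 ≈ 0.9262

0.9262


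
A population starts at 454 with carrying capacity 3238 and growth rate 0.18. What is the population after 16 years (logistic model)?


(K - N0)/N0 = (3238 - 454)/454 = 2784/454 = 6.13216
r*t = 0.18 * 16 = 2.88; exp(-2.88) = 0.0561348
6.13216 * 0.0561348 = 0.344228
1 + 0.344228 = 1.34423
N = 3238 / 1.34423 = 2408.81 ≈ 2409

2409


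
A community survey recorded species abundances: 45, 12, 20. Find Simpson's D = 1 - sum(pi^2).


Total N = 45 + 12 + 20 = 77
Per-species terms:
  p = 45/77 = 0.584416; p^2 = 0.584416^2 = 0.341542
  p = 12/77 = 0.155844; p^2 = 0.155844^2 = 0.024287
  p = 20/77 = 0.259740; p^2 = 0.259740^2 = 0.067465
sum(p^2) = 0.341542 + 0.024287 + 0.067465 = 0.433294
D = 1 - 0.433294 = 0.566706 ≈ 0.5667

0.5667


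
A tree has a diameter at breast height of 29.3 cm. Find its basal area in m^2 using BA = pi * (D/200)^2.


D/200 = 29.3/200 = 0.1465 m
(D/200)^2 = 0.1465^2 = 0.02146225
BA = 3.141593 * 0.02146225 = 0.0674257 ≈ 0.0674 m^2

0.0674 m^2


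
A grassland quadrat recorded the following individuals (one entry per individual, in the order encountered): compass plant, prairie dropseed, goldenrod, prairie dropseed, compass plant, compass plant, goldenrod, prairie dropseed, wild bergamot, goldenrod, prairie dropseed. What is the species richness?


Total individuals logged = 11
Distinct species (count of individuals): compass plant (3), prairie dropseed (4), goldenrod (3), wild bergamot (1)
Species richness = number of distinct species = 4

4


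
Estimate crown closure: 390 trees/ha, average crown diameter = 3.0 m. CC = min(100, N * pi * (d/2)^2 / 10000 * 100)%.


(d/2)^2 = (3.0/2)^2 = 1.5^2 = 2.25
Crown area = 3.141593 * 2.25 = 7.06858 m^2
N * area / 10000 * 100 = 390 * 7.06858 / 10000 * 100 = 27.5675
CC = min(100, 27.5675) = 27.5675 ≈ 27.6%

27.6%


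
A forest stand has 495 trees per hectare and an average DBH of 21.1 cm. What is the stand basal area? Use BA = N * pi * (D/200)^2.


(D/200)^2 = (21.1/200)^2 = 0.1055^2 = 0.01113025
Individual BA = 3.141593 * 0.01113025 = 0.0349667 m^2
Stand BA = 495 * 0.0349667 = 17.3085 ≈ 17.31 m^2/ha

17.31 m^2/ha


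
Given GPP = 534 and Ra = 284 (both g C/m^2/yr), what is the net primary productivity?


NPP = GPP - Ra = 534 - 284 = 250 g C/m^2/yr

250 g C/m^2/yr


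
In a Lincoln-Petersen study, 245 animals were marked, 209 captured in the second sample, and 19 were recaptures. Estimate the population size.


N = M * C / R = 245 * 209 / 19 = 51205 / 19 = 2695

2695 individuals


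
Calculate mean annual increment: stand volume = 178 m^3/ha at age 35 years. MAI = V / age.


MAI = 178 / 35 = 5.0857 ≈ 5.09 m^3/ha/yr

5.09 m^3/ha/yr


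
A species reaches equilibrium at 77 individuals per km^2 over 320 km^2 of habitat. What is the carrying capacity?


K = 77 * 320 = 24640 individuals

24640 individuals


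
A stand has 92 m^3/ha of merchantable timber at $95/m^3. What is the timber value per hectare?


Value = 92 * 95 = $8740/ha

$8740/ha


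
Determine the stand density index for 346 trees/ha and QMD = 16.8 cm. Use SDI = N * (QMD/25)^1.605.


QMD/25 = 16.8/25 = 0.672
(0.672)^1.605 = exp(1.605 * ln(0.672)) = exp(1.605 * (-0.397497)) = exp(-0.637983) = 0.528357
SDI = 346 * 0.528357 = 182.812 ≈ 183

183


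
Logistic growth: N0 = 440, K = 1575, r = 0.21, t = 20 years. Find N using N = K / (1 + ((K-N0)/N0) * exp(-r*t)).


(K - N0)/N0 = (1575 - 440)/440 = 1135/440 = 2.57955
r*t = 0.21 * 20 = 4.2; exp(-4.2) = 0.0149956
2.57955 * 0.0149956 = 0.0386819
1 + 0.0386819 = 1.03868
N = 1575 / 1.03868 = 1516.35 ≈ 1516

1516


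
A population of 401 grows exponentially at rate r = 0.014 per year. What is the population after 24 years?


r*t = 0.014 * 24 = 0.336
exp(0.336) = 1.39934
N = 401 * 1.39934 = 561.135 ≈ 561

561


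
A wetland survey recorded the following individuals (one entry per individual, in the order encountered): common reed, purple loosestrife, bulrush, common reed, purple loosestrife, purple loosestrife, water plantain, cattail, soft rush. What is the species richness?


Total individuals logged = 9
Distinct species (count of individuals): common reed (2), purple loosestrife (3), bulrush (1), water plantain (1), cattail (1), soft rush (1)
Species richness = number of distinct species = 6

6


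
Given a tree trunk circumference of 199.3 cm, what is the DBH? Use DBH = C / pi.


DBH = C / pi = 199.3 / 3.141593 = 63.4392 ≈ 63.44 cm

63.44 cm


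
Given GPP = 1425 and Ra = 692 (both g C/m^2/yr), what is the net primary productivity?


NPP = GPP - Ra = 1425 - 692 = 733 g C/m^2/yr

733 g C/m^2/yr


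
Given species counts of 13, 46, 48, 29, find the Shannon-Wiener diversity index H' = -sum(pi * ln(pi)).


Total N = 13 + 46 + 48 + 29 = 136
Per-species terms:
  p = 13/136 = 0.095588; ln(p) = -2.347708; p*ln(p) = 0.095588 * (-2.347708) = -0.224413
  p = 46/136 = 0.338235; ln(p) = -1.084014; p*ln(p) = 0.338235 * (-1.084014) = -0.366651
  p = 48/136 = 0.352941; ln(p) = -1.041454; p*ln(p) = 0.352941 * (-1.041454) = -0.367572
  p = 29/136 = 0.213235; ln(p) = -1.545360; p*ln(p) = 0.213235 * (-1.545360) = -0.329525
sum(p*ln(p)) = (-0.224413) + (-0.366651) + (-0.367572) + (-0.329525) = -1.288161
H' = -(-1.288161) = 1.288161 ≈ 1.2882

1.2882


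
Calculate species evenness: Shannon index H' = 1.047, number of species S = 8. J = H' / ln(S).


ln(8) = 2.07944
J = H' / ln(S) = 1.047 / 2.07944 = 0.503501 ≈ 0.5035

0.5035


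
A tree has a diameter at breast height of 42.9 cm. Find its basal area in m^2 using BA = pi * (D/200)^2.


D/200 = 42.9/200 = 0.2145 m
(D/200)^2 = 0.2145^2 = 0.04601025
BA = 3.141593 * 0.04601025 = 0.144545 ≈ 0.1445 m^2

0.1445 m^2


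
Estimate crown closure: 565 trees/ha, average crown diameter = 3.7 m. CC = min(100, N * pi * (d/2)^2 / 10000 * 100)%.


(d/2)^2 = (3.7/2)^2 = 1.85^2 = 3.4225
Crown area = 3.141593 * 3.4225 = 10.7521 m^2
N * area / 10000 * 100 = 565 * 10.7521 / 10000 * 100 = 60.7494
CC = min(100, 60.7494) = 60.7494 ≈ 60.7%

60.7%


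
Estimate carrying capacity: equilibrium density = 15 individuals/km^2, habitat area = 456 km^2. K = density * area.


K = 15 * 456 = 6840 individuals

6840 individuals


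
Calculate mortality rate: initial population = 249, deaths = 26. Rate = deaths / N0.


Mortality rate = 26 / 249 = 0.104418 ≈ 0.1044

0.1044


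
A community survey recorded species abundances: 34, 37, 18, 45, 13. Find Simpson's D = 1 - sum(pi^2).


Total N = 34 + 37 + 18 + 45 + 13 = 147
Per-species terms:
  p = 34/147 = 0.231293; p^2 = 0.231293^2 = 0.053496
  p = 37/147 = 0.251701; p^2 = 0.251701^2 = 0.063353
  p = 18/147 = 0.122449; p^2 = 0.122449^2 = 0.014994
  p = 45/147 = 0.306122; p^2 = 0.306122^2 = 0.093711
  p = 13/147 = 0.088435; p^2 = 0.088435^2 = 0.007821
sum(p^2) = 0.053496 + 0.063353 + 0.014994 + 0.093711 + 0.007821 = 0.233375
D = 1 - 0.233375 = 0.766625 ≈ 0.7666

0.7666


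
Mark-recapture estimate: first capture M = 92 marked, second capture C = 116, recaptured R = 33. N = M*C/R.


N = M * C / R = 92 * 116 / 33 = 10672 / 33 = 323.39 ≈ 323

323 individuals


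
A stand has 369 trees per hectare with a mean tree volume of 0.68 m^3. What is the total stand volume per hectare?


V_stand = 369 * 0.68 = 250.92 ≈ 250.9 m^3/ha

250.9 m^3/ha


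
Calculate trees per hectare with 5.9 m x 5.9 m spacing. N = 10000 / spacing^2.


N = 10000 / 5.9^2 = 10000 / 34.81 = 287.274 ≈ 287 trees/ha

287 trees/ha


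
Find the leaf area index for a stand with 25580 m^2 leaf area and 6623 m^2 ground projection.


LAI = 25580 / 6623 = 3.8623 ≈ 3.86

3.86


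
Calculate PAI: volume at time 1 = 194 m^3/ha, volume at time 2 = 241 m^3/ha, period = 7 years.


PAI = (V2 - V1) / period = (241 - 194) / 7 = 47 / 7 = 6.7143 ≈ 6.71 m^3/ha/yr

6.71 m^3/ha/yr


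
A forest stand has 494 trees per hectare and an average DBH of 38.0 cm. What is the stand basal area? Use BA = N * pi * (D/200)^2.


(D/200)^2 = (38.0/200)^2 = 0.19^2 = 0.0361
Individual BA = 3.141593 * 0.0361 = 0.113412 m^2
Stand BA = 494 * 0.113412 = 56.0255 ≈ 56.03 m^2/ha

56.03 m^2/ha


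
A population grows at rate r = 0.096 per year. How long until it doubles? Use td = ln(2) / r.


td = ln(2) / 0.096 = 0.693147 / 0.096 = 7.22028 ≈ 7.2 years

7.2 years


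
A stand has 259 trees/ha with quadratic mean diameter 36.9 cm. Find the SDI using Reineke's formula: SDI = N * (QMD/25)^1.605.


QMD/25 = 36.9/25 = 1.476
(1.476)^1.605 = exp(1.605 * ln(1.476)) = exp(1.605 * 0.389336) = exp(0.624884) = 1.86803
SDI = 259 * 1.86803 = 483.820 ≈ 484

484


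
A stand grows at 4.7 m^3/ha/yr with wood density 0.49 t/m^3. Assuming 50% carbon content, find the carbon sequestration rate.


C = 4.7 * 0.49 * 0.5 = 1.1515 ≈ 1.15 t C/ha/yr

1.15 t C/ha/yr


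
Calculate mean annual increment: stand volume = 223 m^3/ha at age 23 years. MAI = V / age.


MAI = 223 / 23 = 9.6957 ≈ 9.70 m^3/ha/yr

9.70 m^3/ha/yr


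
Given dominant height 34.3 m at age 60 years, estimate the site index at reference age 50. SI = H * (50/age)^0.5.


50/60 = 0.833333
(0.833333)^0.5 = 0.912871
SI = 34.3 * 0.912871 = 31.3115 ≈ 31.3 m

31.3 m


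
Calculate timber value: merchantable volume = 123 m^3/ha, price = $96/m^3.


Value = 123 * 96 = $11808/ha

$11808/ha


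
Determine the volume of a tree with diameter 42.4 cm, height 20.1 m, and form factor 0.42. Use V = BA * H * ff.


(D/200)^2 = (42.4/200)^2 = 0.212^2 = 0.044944
BA = 3.141593 * 0.044944 = 0.141196 m^2
V = 0.141196 * 20.1 * 0.42 = 1.19198 ≈ 1.192 m^3

1.192 m^3


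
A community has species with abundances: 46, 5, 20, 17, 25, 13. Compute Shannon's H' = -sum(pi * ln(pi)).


Total N = 46 + 5 + 20 + 17 + 25 + 13 = 126
Per-species terms:
  p = 46/126 = 0.365079; ln(p) = -1.007642; p*ln(p) = 0.365079 * (-1.007642) = -0.367869
  p = 5/126 = 0.039683; ln(p) = -3.226832; p*ln(p) = 0.039683 * (-3.226832) = -0.128050
  p = 20/126 = 0.158730; ln(p) = -1.840551; p*ln(p) = 0.158730 * (-1.840551) = -0.292151
  p = 17/126 = 0.134921; ln(p) = -2.003066; p*ln(p) = 0.134921 * (-2.003066) = -0.270256
  p = 25/126 = 0.198413; ln(p) = -1.617405; p*ln(p) = 0.198413 * (-1.617405) = -0.320914
  p = 13/126 = 0.103175; ln(p) = -2.271329; p*ln(p) = 0.103175 * (-2.271329) = -0.234344
sum(p*ln(p)) = (-0.367869) + (-0.128050) + (-0.292151) + (-0.270256) + (-0.320914) + (-0.234344) = -1.613584
H' = -(-1.613584) = 1.613584 ≈ 1.6136

1.6136


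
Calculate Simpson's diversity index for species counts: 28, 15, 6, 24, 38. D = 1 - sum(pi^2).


Total N = 28 + 15 + 6 + 24 + 38 = 111
Per-species terms:
  p = 28/111 = 0.252252; p^2 = 0.252252^2 = 0.063631
  p = 15/111 = 0.135135; p^2 = 0.135135^2 = 0.018261
  p = 6/111 = 0.054054; p^2 = 0.054054^2 = 0.002922
  p = 24/111 = 0.216216; p^2 = 0.216216^2 = 0.046749
  p = 38/111 = 0.342342; p^2 = 0.342342^2 = 0.117198
sum(p^2) = 0.063631 + 0.018261 + 0.002922 + 0.046749 + 0.117198 = 0.248761
D = 1 - 0.248761 = 0.751239 ≈ 0.7512

0.7512


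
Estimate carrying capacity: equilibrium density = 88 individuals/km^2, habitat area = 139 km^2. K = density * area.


K = 88 * 139 = 12232 individuals

12232 individuals


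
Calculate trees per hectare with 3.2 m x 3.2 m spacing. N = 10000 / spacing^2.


N = 10000 / 3.2^2 = 10000 / 10.24 = 976.563 ≈ 977 trees/ha

977 trees/ha


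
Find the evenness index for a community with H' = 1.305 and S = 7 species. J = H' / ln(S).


ln(7) = 1.94591
J = H' / ln(S) = 1.305 / 1.94591 = 0.670637 ≈ 0.6706

0.6706


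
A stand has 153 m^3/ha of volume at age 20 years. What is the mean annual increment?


MAI = 153 / 20 = 7.65 m^3/ha/yr

7.65 m^3/ha/yr


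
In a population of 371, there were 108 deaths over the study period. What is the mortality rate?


Mortality rate = 108 / 371 = 0.291105 ≈ 0.2911

0.2911


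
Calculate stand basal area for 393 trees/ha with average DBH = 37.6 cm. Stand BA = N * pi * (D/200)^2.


(D/200)^2 = (37.6/200)^2 = 0.188^2 = 0.035344
Individual BA = 3.141593 * 0.035344 = 0.111036 m^2
Stand BA = 393 * 0.111036 = 43.6371 ≈ 43.64 m^2/ha

43.64 m^2/ha


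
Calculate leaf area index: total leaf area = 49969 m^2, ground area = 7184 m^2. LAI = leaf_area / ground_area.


LAI = 49969 / 7184 = 6.9556 ≈ 6.96

6.96


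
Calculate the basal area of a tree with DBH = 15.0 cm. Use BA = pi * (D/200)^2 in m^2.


D/200 = 15.0/200 = 0.075 m
(D/200)^2 = 0.075^2 = 0.005625
BA = 3.141593 * 0.005625 = 0.0176715 ≈ 0.0177 m^2

0.0177 m^2


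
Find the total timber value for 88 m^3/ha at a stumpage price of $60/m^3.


Value = 88 * 60 = $5280/ha

$5280/ha


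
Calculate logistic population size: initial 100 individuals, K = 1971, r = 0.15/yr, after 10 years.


(K - N0)/N0 = (1971 - 100)/100 = 1871/100 = 18.7100
r*t = 0.15 * 10 = 1.5; exp(-1.5) = 0.223130
18.7100 * 0.223130 = 4.17476
1 + 4.17476 = 5.17476
N = 1971 / 5.17476 = 380.887 ≈ 381

381


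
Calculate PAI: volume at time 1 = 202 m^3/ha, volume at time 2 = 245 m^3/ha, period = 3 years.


PAI = (V2 - V1) / period = (245 - 202) / 3 = 43 / 3 = 14.3333 ≈ 14.33 m^3/ha/yr

14.33 m^3/ha/yr


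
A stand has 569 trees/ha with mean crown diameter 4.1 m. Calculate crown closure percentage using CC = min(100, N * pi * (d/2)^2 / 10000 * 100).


(d/2)^2 = (4.1/2)^2 = 2.05^2 = 4.2025
Crown area = 3.141593 * 4.2025 = 13.2025 m^2
N * area / 10000 * 100 = 569 * 13.2025 / 10000 * 100 = 75.1222
CC = min(100, 75.1222) = 75.1222 ≈ 75.1%

75.1%


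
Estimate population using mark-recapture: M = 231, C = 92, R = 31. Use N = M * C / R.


N = M * C / R = 231 * 92 / 31 = 21252 / 31 = 685.55 ≈ 686

686 individuals


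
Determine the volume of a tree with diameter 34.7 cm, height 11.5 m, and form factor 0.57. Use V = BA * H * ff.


(D/200)^2 = (34.7/200)^2 = 0.1735^2 = 0.03010225
BA = 3.141593 * 0.03010225 = 0.0945690 m^2
V = 0.0945690 * 11.5 * 0.57 = 0.619900 ≈ 0.620 m^3

0.620 m^3


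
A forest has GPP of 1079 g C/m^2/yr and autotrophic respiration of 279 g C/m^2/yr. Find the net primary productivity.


NPP = GPP - Ra = 1079 - 279 = 800 g C/m^2/yr

800 g C/m^2/yr


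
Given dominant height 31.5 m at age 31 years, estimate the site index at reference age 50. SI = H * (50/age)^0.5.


50/31 = 1.61290
(1.61290)^0.5 = 1.27000
SI = 31.5 * 1.27000 = 40.0050 ≈ 40.0 m

40.0 m


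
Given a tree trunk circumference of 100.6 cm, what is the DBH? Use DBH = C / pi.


DBH = C / pi = 100.6 / 3.141593 = 32.0220 ≈ 32.02 cm

32.02 cm


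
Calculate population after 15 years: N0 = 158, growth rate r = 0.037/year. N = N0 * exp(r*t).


r*t = 0.037 * 15 = 0.555
exp(0.555) = 1.74194
N = 158 * 1.74194 = 275.227 ≈ 275

275


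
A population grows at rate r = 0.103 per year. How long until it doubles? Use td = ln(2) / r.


td = ln(2) / 0.103 = 0.693147 / 0.103 = 6.72958 ≈ 6.7 years

6.7 years


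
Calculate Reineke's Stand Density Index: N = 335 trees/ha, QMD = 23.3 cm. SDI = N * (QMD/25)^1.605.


QMD/25 = 23.3/25 = 0.932
(0.932)^1.605 = exp(1.605 * ln(0.932)) = exp(1.605 * (-0.0704225)) = exp(-0.113028) = 0.893126
SDI = 335 * 0.893126 = 299.197 ≈ 299

299


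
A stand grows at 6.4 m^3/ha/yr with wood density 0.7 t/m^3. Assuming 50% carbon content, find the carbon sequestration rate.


C = 6.4 * 0.7 * 0.5 = 2.24 t C/ha/yr

2.24 t C/ha/yr


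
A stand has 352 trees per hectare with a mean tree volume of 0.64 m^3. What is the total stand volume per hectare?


V_stand = 352 * 0.64 = 225.28 ≈ 225.3 m^3/ha

225.3 m^3/ha


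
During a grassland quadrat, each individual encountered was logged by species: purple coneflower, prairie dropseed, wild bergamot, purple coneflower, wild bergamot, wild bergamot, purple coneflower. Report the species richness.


Total individuals logged = 7
Distinct species (count of individuals): purple coneflower (3), prairie dropseed (1), wild bergamot (3)
Species richness = number of distinct species = 3

3


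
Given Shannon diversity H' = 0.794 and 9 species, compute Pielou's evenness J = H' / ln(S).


ln(9) = 2.19722
J = H' / ln(S) = 0.794 / 2.19722 = 0.361366 ≈ 0.3614

0.3614


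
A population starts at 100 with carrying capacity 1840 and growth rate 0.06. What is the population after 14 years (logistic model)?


(K - N0)/N0 = (1840 - 100)/100 = 1740/100 = 17.4000
r*t = 0.06 * 14 = 0.84; exp(-0.84) = 0.431711
17.4000 * 0.431711 = 7.51177
1 + 7.51177 = 8.51177
N = 1840 / 8.51177 = 216.171 ≈ 216

216


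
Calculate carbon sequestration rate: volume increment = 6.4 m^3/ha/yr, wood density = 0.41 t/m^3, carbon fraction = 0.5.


C = 6.4 * 0.41 * 0.5 = 1.312 ≈ 1.31 t C/ha/yr

1.31 t C/ha/yr


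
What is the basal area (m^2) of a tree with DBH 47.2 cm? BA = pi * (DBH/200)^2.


D/200 = 47.2/200 = 0.236 m
(D/200)^2 = 0.236^2 = 0.055696
BA = 3.141593 * 0.055696 = 0.174974 ≈ 0.1750 m^2

0.1750 m^2


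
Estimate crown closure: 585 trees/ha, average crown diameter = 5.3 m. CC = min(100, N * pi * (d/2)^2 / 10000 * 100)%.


(d/2)^2 = (5.3/2)^2 = 2.65^2 = 7.0225
Crown area = 3.141593 * 7.0225 = 22.0618 m^2
N * area / 10000 * 100 = 585 * 22.0618 / 10000 * 100 = 129.062
CC = min(100, 129.062) = 100%

100%


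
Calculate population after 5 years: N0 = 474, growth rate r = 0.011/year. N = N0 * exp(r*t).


r*t = 0.011 * 5 = 0.055
exp(0.055) = 1.05654
N = 474 * 1.05654 = 500.800 ≈ 501

501


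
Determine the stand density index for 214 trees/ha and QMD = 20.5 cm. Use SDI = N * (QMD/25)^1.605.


QMD/25 = 20.5/25 = 0.82
(0.82)^1.605 = exp(1.605 * ln(0.82)) = exp(1.605 * (-0.198451)) = exp(-0.318514) = 0.727229
SDI = 214 * 0.727229 = 155.627 ≈ 156

156


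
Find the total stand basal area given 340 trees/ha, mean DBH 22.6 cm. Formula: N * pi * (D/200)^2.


(D/200)^2 = (22.6/200)^2 = 0.113^2 = 0.012769
Individual BA = 3.141593 * 0.012769 = 0.0401150 m^2
Stand BA = 340 * 0.0401150 = 13.6391 ≈ 13.64 m^2/ha

13.64 m^2/ha


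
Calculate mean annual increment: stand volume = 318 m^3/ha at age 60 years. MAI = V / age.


MAI = 318 / 60 = 5.30 m^3/ha/yr

5.30 m^3/ha/yr


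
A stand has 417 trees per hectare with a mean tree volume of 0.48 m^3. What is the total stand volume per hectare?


V_stand = 417 * 0.48 = 200.16 ≈ 200.2 m^3/ha

200.2 m^3/ha


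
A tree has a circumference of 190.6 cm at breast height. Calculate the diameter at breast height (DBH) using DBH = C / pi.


DBH = C / pi = 190.6 / 3.141593 = 60.6699 ≈ 60.67 cm

60.67 cm


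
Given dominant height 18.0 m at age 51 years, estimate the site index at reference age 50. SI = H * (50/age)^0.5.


50/51 = 0.980392
(0.980392)^0.5 = 0.990147
SI = 18.0 * 0.990147 = 17.8226 ≈ 17.8 m

17.8 m


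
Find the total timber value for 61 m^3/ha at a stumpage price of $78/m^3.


Value = 61 * 78 = $4758/ha

$4758/ha


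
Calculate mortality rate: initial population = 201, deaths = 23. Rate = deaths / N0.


Mortality rate = 23 / 201 = 0.114428 ≈ 0.1144

0.1144


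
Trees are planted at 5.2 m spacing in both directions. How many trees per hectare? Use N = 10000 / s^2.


N = 10000 / 5.2^2 = 10000 / 27.04 = 369.822 ≈ 370 trees/ha

370 trees/ha


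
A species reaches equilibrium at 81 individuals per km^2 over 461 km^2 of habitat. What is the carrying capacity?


K = 81 * 461 = 37341 individuals

37341 individuals


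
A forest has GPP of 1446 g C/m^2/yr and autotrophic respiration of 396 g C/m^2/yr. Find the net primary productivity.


NPP = GPP - Ra = 1446 - 396 = 1050 g C/m^2/yr

1050 g C/m^2/yr


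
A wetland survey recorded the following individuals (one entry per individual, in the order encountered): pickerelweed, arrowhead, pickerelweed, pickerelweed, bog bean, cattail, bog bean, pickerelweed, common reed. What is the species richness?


Total individuals logged = 9
Distinct species (count of individuals): pickerelweed (4), arrowhead (1), bog bean (2), cattail (1), common reed (1)
Species richness = number of distinct species = 5

5


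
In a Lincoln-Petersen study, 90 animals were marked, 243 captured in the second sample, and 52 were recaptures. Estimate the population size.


N = M * C / R = 90 * 243 / 52 = 21870 / 52 = 420.58 ≈ 421

421 individuals


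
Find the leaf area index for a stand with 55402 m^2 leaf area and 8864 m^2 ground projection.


LAI = 55402 / 8864 = 6.2502 ≈ 6.25

6.25


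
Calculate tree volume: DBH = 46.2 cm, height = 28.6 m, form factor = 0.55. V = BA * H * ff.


(D/200)^2 = (46.2/200)^2 = 0.231^2 = 0.053361
BA = 3.141593 * 0.053361 = 0.167639 m^2
V = 0.167639 * 28.6 * 0.55 = 2.63696 ≈ 2.637 m^3

2.637 m^3


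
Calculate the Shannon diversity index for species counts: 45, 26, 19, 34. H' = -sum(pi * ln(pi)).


Total N = 45 + 26 + 19 + 34 = 124
Per-species terms:
  p = 45/124 = 0.362903; ln(p) = -1.013620; p*ln(p) = 0.362903 * (-1.013620) = -0.367846
  p = 26/124 = 0.209677; ln(p) = -1.562187; p*ln(p) = 0.209677 * (-1.562187) = -0.327555
  p = 19/124 = 0.153226; ln(p) = -1.875841; p*ln(p) = 0.153226 * (-1.875841) = -0.287428
  p = 34/124 = 0.274194; ln(p) = -1.293919; p*ln(p) = 0.274194 * (-1.293919) = -0.354785
sum(p*ln(p)) = (-0.367846) + (-0.327555) + (-0.287428) + (-0.354785) = -1.337614
H' = -(-1.337614) = 1.337614 ≈ 1.3376

1.3376


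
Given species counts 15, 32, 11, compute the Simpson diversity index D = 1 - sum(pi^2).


Total N = 15 + 32 + 11 = 58
Per-species terms:
  p = 15/58 = 0.258621; p^2 = 0.258621^2 = 0.066885
  p = 32/58 = 0.551724; p^2 = 0.551724^2 = 0.304399
  p = 11/58 = 0.189655; p^2 = 0.189655^2 = 0.035969
sum(p^2) = 0.066885 + 0.304399 + 0.035969 = 0.407253
D = 1 - 0.407253 = 0.592747 ≈ 0.5927

0.5927


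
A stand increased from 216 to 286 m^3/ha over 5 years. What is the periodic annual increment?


PAI = (V2 - V1) / period = (286 - 216) / 5 = 70 / 5 = 14.00 m^3/ha/yr

14.00 m^3/ha/yr


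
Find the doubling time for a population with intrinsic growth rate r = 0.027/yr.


td = ln(2) / 0.027 = 0.693147 / 0.027 = 25.6721 ≈ 25.7 years

25.7 years


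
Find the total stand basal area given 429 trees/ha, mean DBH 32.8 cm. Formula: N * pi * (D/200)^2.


(D/200)^2 = (32.8/200)^2 = 0.164^2 = 0.026896
Individual BA = 3.141593 * 0.026896 = 0.0844963 m^2
Stand BA = 429 * 0.0844963 = 36.2489 ≈ 36.25 m^2/ha

36.25 m^2/ha


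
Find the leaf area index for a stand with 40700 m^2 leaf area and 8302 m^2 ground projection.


LAI = 40700 / 8302 = 4.9024 ≈ 4.90

4.90


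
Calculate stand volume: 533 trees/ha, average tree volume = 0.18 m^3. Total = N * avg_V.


V_stand = 533 * 0.18 = 95.94 ≈ 95.9 m^3/ha

95.9 m^3/ha


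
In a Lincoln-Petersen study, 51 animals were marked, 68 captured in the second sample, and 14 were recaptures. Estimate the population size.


N = M * C / R = 51 * 68 / 14 = 3468 / 14 = 247.71 ≈ 248

248 individuals


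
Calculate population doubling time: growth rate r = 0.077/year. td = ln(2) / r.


td = ln(2) / 0.077 = 0.693147 / 0.077 = 9.00191 ≈ 9.0 years

9.0 years


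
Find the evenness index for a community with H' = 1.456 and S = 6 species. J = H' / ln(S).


ln(6) = 1.79176
J = H' / ln(S) = 1.456 / 1.79176 = 0.812609 ≈ 0.8126

0.8126


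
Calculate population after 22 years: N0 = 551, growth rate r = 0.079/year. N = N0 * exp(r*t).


r*t = 0.079 * 22 = 1.738
exp(1.738) = 5.68596
N = 551 * 5.68596 = 3132.96 ≈ 3133

3133


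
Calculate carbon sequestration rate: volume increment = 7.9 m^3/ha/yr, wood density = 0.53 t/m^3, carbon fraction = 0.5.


C = 7.9 * 0.53 * 0.5 = 2.0935 ≈ 2.09 t C/ha/yr

2.09 t C/ha/yr


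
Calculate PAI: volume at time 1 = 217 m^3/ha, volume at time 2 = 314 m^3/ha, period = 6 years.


PAI = (V2 - V1) / period = (314 - 217) / 6 = 97 / 6 = 16.1667 ≈ 16.17 m^3/ha/yr

16.17 m^3/ha/yr


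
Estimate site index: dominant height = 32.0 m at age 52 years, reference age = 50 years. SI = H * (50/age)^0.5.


50/52 = 0.961538
(0.961538)^0.5 = 0.980580
SI = 32.0 * 0.980580 = 31.3786 ≈ 31.4 m

31.4 m
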